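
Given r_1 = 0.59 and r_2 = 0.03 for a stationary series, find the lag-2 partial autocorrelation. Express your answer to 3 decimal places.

-0.488

φ_{22} = (r_2 − r_1²) / (1 − r_1²)
r_1² = (0.59)² = 0.3481
Numerator = 0.03 − 0.3481 = -0.3181; denominator = 1 − 0.3481 = 0.6519
φ_{22} = -0.3181 / 0.6519 = -0.488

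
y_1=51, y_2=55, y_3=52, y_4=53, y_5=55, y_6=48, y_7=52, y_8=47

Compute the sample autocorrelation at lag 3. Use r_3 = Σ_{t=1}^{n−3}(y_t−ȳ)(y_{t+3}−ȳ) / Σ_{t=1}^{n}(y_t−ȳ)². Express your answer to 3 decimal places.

Mean ȳ = (51 + 55 + 52 + 53 + 55 + 48 + 52 + 47)/8 = 51.6250
Deviations from mean: -0.6250, 3.3750, 0.3750, 1.3750, 3.3750, -3.6250, 0.3750, -4.6250
Σ(y_t−ȳ)(y_{t+3}−ȳ) = (-0.8594) + (11.3906) + (-1.3594) + (0.5156) + (-15.6094) = -5.9219
Denominator Σ(y_t−ȳ)² = 59.8750
r_3 = -5.9219 / 59.8750 = -0.099

-0.099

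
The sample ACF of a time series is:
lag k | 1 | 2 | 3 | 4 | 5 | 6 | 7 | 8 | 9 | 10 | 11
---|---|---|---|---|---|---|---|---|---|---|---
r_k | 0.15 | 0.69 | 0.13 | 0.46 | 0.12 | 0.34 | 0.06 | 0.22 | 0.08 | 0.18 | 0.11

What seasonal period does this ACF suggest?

2

The largest autocorrelation is r_2 = 0.69, with weaker echoes at lags 4 (0.46), 6 (0.34), 8 (0.22) and 10 (0.18); the remaining lags stay at or below 0.15.
The dominant spike at lag 2 indicates a seasonal period of 2.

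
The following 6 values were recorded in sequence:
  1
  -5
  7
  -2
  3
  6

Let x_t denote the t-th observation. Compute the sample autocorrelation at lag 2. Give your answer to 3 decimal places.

0.113

Mean x̄ = (1 − 5 + 7 − 2 + 3 + 6)/6 = 1.6667
Deviations from mean: -0.6667, -6.6667, 5.3333, -3.6667, 1.3333, 4.3333
Σ(x_t−x̄)(x_{t+2}−x̄) = (-3.5556) + (24.4444) + (7.1111) + (-15.8889) = 12.1111
Denominator Σ(x_t−x̄)² = 107.3333
r_2 = 12.1111 / 107.3333 = 0.113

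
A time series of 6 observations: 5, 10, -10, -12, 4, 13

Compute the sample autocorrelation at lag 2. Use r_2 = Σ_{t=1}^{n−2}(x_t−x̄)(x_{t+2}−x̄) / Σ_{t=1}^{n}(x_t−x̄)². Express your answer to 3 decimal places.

Mean x̄ = (5 + 10 − 10 − 12 + 4 + 13)/6 = 1.6667
Deviations from mean: 3.3333, 8.3333, -11.6667, -13.6667, 2.3333, 11.3333
Σ(x_t−x̄)(x_{t+2}−x̄) = (-38.8889) + (-113.8889) + (-27.2222) + (-154.8889) = -334.8889
Denominator Σ(x_t−x̄)² = 537.3333
r_2 = -334.8889 / 537.3333 = -0.623

-0.623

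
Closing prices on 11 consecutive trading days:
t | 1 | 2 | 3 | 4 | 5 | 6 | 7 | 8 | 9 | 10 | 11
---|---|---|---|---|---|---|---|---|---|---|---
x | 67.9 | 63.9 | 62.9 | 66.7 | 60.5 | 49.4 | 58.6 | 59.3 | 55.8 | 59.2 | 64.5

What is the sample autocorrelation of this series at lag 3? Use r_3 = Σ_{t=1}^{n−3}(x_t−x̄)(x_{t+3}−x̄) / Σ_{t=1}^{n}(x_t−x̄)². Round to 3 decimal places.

Mean x̄ = (67.9 + 63.9 + 62.9 + 66.7 + 60.5 + 49.4 + 58.6 + 59.3 + 55.8 + 59.2 + 64.5)/11 = 60.7909
Numerator Σ_{t=1}^{8}(x_t−x̄)(x_{t+3}−x̄) = 59.3734
Denominator Σ(x_t−x̄)² = 277.6291
r_3 = 59.3734 / 277.6291 = 0.214

0.214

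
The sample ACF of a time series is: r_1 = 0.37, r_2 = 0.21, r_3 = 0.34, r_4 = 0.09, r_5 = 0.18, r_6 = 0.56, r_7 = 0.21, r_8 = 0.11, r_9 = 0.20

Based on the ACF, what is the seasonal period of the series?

The largest autocorrelation is r_6 = 0.56; the remaining lags stay at or below 0.37. The elevated value at lag 1 (0.37), dropping to 0.21 at lag 2, reflects decaying short-term dependence rather than seasonality.
The dominant spike at lag 6 indicates a seasonal period of 6.

6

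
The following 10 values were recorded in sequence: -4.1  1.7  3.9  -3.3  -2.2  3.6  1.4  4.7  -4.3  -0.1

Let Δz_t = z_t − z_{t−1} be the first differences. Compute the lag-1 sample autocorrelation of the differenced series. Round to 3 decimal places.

First differences Δz: 5.8, 2.2, -7.2, 1.1, 5.8, -2.2, 3.3, -9.0, 4.2
Mean of differences = 0.4444
Numerator Σ(Δz_t−Δz̄)(Δz_{t+1}−Δz̄) = -89.6709
Denominator Σ(Δz_t−Δz̄)² = 237.7622
r_1(Δz) = -89.6709 / 237.7622 = -0.377

-0.377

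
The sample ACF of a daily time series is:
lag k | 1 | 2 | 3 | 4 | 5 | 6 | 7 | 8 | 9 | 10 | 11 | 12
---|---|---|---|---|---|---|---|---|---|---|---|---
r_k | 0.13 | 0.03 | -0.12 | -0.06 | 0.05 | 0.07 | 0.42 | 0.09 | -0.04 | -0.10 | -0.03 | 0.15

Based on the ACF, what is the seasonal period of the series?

7

The largest autocorrelation is r_7 = 0.42; the remaining lags stay at or below 0.15.
The dominant spike at lag 7 indicates a seasonal period of 7.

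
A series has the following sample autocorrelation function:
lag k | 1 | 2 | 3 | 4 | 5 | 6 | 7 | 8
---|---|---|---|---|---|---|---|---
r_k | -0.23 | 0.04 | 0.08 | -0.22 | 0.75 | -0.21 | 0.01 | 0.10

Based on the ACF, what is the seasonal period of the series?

5

The largest autocorrelation is r_5 = 0.75; the remaining lags stay at or below 0.10.
The dominant spike at lag 5 indicates a seasonal period of 5.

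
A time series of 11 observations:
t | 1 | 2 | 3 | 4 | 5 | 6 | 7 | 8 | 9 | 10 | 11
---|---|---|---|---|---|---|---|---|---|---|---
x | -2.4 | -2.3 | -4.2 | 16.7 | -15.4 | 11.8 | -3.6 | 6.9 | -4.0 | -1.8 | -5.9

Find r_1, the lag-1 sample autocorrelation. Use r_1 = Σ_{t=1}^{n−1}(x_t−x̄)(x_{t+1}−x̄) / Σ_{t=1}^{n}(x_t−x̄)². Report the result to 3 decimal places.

Mean x̄ = (-2.4 − 2.3 − 4.2 + 16.7 − 15.4 + 11.8 − 3.6 + 6.9 − 4.0 − 1.8 − 5.9)/11 = -0.3818
Numerator Σ_{t=1}^{10}(x_t−x̄)(x_{t+1}−x̄) = -569.5403
Denominator Σ(x_t−x̄)² = 796.9964
r_1 = -569.5403 / 796.9964 = -0.715

-0.715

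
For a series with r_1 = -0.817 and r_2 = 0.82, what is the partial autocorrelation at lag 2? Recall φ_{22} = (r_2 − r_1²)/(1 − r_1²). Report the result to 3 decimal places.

0.459

φ_{22} = (r_2 − r_1²) / (1 − r_1²)
r_1² = (-0.817)² = 0.667489
Numerator = 0.82 − 0.6675 = 0.1525; denominator = 1 − 0.6675 = 0.3325
φ_{22} = 0.1525 / 0.3325 = 0.459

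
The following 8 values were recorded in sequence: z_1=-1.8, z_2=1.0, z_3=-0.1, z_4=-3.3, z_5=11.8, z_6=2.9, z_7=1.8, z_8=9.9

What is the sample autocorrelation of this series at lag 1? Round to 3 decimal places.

-0.149

Mean z̄ = (-1.8 + 1.0 − 0.1 − 3.3 + 11.8 + 2.9 + 1.8 + 9.9)/8 = 2.7750
Deviations from mean: -4.5750, -1.7750, -2.8750, -6.0750, 9.0250, 0.1250, -0.9750, 7.1250
Numerator Σ_{t=1}^{7}(z_t−z̄)(z_{t+1}−z̄) = -30.0781
Denominator Σ(z_t−z̄)² = 202.4350
r_1 = -30.0781 / 202.4350 = -0.149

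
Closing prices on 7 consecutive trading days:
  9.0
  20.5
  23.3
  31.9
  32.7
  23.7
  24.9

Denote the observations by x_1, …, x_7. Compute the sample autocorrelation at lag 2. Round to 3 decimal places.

Mean x̄ = (9.0 + 20.5 + 23.3 + 31.9 + 32.7 + 23.7 + 24.9)/7 = 23.7143
Deviations from mean: -14.7143, -3.2143, -0.4143, 8.1857, 8.9857, -0.0143, 1.1857
Numerator Σ_{t=1}^{5}(x_t−x̄)(x_{t+2}−x̄) = -13.4004
Denominator Σ(x_t−x̄)² = 376.1686
r_2 = -13.4004 / 376.1686 = -0.036

-0.036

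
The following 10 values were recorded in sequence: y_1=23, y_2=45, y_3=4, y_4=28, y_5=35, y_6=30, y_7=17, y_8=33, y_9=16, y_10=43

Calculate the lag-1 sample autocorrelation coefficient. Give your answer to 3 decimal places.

Mean ȳ = (23 + 45 + 4 + 28 + 35 + 30 + 17 + 33 + 16 + 43)/10 = 27.4000
Numerator Σ_{t=1}^{9}(y_t−ȳ)(y_{t+1}−ȳ) = -805.9600
Denominator Σ(y_t−ȳ)² = 1454.4000
r_1 = -805.9600 / 1454.4000 = -0.554

-0.554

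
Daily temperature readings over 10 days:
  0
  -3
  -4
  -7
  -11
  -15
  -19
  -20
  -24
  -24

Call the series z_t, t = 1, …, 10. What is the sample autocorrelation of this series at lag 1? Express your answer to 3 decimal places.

0.741

Mean z̄ = (0 − 3 − 4 − 7 − 11 − 15 − 19 − 20 − 24 − 24)/10 = -12.7000
Numerator Σ_{t=1}^{9}(z_t−z̄)(z_{t+1}−z̄) = 533.6100
Denominator Σ(z_t−z̄)² = 720.1000
r_1 = 533.6100 / 720.1000 = 0.741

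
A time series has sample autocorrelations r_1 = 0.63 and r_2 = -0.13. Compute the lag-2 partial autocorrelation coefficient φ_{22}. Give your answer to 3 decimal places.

φ_{22} = (r_2 − r_1²) / (1 − r_1²)
r_1² = (0.63)² = 0.3969
Numerator = -0.13 − 0.3969 = -0.5269; denominator = 1 − 0.3969 = 0.6031
φ_{22} = -0.5269 / 0.6031 = -0.874

-0.874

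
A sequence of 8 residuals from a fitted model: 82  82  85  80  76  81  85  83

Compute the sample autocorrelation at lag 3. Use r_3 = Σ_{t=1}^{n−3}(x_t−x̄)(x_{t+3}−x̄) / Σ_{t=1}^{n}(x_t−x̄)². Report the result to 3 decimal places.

Mean x̄ = (82 + 82 + 85 + 80 + 76 + 81 + 85 + 83)/8 = 81.7500
Numerator Σ_{t=1}^{5}(x_t−x̄)(x_{t+3}−x̄) = -17.1875
Denominator Σ(x_t−x̄)² = 59.5000
r_3 = -17.1875 / 59.5000 = -0.289

-0.289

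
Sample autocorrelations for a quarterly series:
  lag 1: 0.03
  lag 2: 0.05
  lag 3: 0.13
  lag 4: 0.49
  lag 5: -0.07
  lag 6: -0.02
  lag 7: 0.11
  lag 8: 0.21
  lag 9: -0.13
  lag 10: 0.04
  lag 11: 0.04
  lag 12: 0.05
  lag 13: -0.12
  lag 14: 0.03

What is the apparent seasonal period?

4

The largest autocorrelation is r_4 = 0.49, with a weaker echo at lag 8 (0.21); the remaining lags stay at or below 0.13.
The dominant spike at lag 4 indicates a seasonal period of 4.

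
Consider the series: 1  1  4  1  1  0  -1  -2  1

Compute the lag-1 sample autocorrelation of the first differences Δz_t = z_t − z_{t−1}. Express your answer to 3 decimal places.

First differences Δz: 0, 3, -3, 0, -1, -1, -1, 3
Mean of differences = 0.0000
Numerator Σ(Δz_t−Δz̄)(Δz_{t+1}−Δz̄) = -10.0000
Denominator Σ(Δz_t−Δz̄)² = 30.0000
r_1(Δz) = -10.0000 / 30.0000 = -0.333

-0.333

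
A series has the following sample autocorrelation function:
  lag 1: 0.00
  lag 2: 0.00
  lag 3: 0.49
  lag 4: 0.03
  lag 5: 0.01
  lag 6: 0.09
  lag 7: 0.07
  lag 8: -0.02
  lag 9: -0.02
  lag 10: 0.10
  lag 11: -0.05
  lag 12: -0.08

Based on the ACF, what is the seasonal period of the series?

The largest autocorrelation is r_3 = 0.49; the remaining lags stay at or below 0.10.
The dominant spike at lag 3 indicates a seasonal period of 3.

3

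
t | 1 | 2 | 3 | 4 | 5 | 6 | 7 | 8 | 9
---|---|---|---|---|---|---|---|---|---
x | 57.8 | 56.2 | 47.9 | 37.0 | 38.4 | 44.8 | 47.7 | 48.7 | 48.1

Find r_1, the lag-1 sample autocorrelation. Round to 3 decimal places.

0.542

Mean x̄ = (57.8 + 56.2 + 47.9 + 37.0 + 38.4 + 44.8 + 47.7 + 48.7 + 48.1)/9 = 47.4000
Numerator Σ_{t=1}^{8}(x_t−x̄)(x_{t+1}−x̄) = 208.2400
Denominator Σ(x_t−x̄)² = 384.0400
r_1 = 208.2400 / 384.0400 = 0.542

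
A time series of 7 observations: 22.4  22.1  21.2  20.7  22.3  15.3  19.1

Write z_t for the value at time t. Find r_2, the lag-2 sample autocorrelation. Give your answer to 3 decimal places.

Mean z̄ = (22.4 + 22.1 + 21.2 + 20.7 + 22.3 + 15.3 + 19.1)/7 = 20.4429
Deviations from mean: 1.9571, 1.6571, 0.7571, 0.2571, 1.8571, -5.1429, -1.3429
Numerator Σ_{t=1}^{5}(z_t−z̄)(z_{t+2}−z̄) = -0.5022
Denominator Σ(z_t−z̄)² = 38.9171
r_2 = -0.5022 / 38.9171 = -0.013

-0.013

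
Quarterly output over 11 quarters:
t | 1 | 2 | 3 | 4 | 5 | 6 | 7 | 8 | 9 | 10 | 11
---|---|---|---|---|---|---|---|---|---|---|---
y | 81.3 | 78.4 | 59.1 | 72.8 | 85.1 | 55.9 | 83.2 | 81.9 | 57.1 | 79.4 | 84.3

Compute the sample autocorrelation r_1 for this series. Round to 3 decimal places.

-0.371

Mean ȳ = (81.3 + 78.4 + 59.1 + 72.8 + 85.1 + 55.9 + 83.2 + 81.9 + 57.1 + 79.4 + 84.3)/11 = 74.4091
Numerator Σ_{t=1}^{10}(y_t−ȳ)(y_{t+1}−ȳ) = -487.5883
Denominator Σ(y_t−ȳ)² = 1312.9891
r_1 = -487.5883 / 1312.9891 = -0.371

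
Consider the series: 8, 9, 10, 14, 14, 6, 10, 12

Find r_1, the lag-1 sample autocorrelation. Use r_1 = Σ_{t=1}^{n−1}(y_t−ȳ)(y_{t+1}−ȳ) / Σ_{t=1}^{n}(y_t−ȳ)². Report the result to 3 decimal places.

0.013

Mean ȳ = (8 + 9 + 10 + 14 + 14 + 6 + 10 + 12)/8 = 10.3750
Numerator Σ_{t=1}^{7}(y_t−ȳ)(y_{t+1}−ȳ) = 0.7344
Denominator Σ(y_t−ȳ)² = 55.8750
r_1 = 0.7344 / 55.8750 = 0.013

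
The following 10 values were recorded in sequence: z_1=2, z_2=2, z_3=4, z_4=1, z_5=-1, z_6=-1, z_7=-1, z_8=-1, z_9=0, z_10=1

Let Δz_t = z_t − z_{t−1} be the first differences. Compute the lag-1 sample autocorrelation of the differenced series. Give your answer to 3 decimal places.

0.041

First differences Δz: 0, 2, -3, -2, 0, 0, 0, 1, 1
Mean of differences = -0.1111
Numerator Σ(Δz_t−Δz̄)(Δz_{t+1}−Δz̄) = 0.7654
Denominator Σ(Δz_t−Δz̄)² = 18.8889
r_1(Δz) = 0.7654 / 18.8889 = 0.041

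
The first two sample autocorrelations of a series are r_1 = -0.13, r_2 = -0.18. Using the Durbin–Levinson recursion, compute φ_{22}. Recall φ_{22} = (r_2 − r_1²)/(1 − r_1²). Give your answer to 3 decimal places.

-0.200

φ_{22} = (r_2 − r_1²) / (1 − r_1²)
r_1² = (-0.13)² = 0.0169
Numerator = -0.18 − 0.0169 = -0.1969; denominator = 1 − 0.0169 = 0.9831
φ_{22} = -0.1969 / 0.9831 = -0.200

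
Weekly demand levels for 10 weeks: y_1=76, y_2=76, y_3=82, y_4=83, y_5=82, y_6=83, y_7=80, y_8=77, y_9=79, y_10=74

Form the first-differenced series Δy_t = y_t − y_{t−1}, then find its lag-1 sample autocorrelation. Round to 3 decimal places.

First differences Δy: 0, 6, 1, -1, 1, -3, -3, 2, -5
Mean of differences = -0.2222
Numerator Σ(Δy_t−Δȳ)(Δy_{t+1}−Δȳ) = -5.3827
Denominator Σ(Δy_t−Δȳ)² = 85.5556
r_1(Δy) = -5.3827 / 85.5556 = -0.063

-0.063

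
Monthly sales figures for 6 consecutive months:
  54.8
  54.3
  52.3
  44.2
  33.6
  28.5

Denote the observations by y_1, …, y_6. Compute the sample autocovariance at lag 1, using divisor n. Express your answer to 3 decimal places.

Mean ȳ = (54.8 + 54.3 + 52.3 + 44.2 + 33.6 + 28.5)/6 = 44.6167
Σ_{t=1}^{5}(y_t−ȳ)(y_{t+1}−ȳ) = 351.9497
γ_1 = 351.9497 / 6 = 58.658

58.658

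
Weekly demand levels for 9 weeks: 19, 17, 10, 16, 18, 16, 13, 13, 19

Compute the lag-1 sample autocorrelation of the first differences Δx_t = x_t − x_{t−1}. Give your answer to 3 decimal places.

First differences Δx: -2, -7, 6, 2, -2, -3, 0, 6
Mean of differences = 0.0000
Numerator Σ(Δx_t−Δx̄)(Δx_{t+1}−Δx̄) = -14.0000
Denominator Σ(Δx_t−Δx̄)² = 142.0000
r_1(Δx) = -14.0000 / 142.0000 = -0.099

-0.099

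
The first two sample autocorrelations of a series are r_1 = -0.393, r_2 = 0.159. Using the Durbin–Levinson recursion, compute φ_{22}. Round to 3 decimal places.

φ_{22} = (r_2 − r_1²) / (1 − r_1²)
r_1² = (-0.393)² = 0.154449
Numerator = 0.159 − 0.1544 = 0.0046; denominator = 1 − 0.1544 = 0.8456
φ_{22} = 0.0046 / 0.8456 = 0.005

0.005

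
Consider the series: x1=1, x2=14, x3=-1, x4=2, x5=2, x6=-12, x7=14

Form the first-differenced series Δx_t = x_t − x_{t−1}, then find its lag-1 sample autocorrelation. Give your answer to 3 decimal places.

First differences Δx: 13, -15, 3, 0, -14, 26
Mean of differences = 2.1667
Numerator Σ(Δx_t−Δx̄)(Δx_{t+1}−Δx̄) = -552.3611
Denominator Σ(Δx_t−Δx̄)² = 1246.8333
r_1(Δx) = -552.3611 / 1246.8333 = -0.443

-0.443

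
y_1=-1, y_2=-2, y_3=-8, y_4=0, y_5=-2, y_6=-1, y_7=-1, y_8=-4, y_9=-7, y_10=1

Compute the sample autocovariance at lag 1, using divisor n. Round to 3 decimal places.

Mean ȳ = (-1 − 2 − 8 + 0 − 2 − 1 − 1 − 4 − 7 + 1)/10 = -2.5000
Σ_{t=1}^{9}(y_t−ȳ)(y_{t+1}−ȳ) = -22.7500
γ_1 = -22.7500 / 10 = -2.275

-2.275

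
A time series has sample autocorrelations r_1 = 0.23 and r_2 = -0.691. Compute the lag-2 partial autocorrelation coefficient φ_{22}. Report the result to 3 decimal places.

-0.785

φ_{22} = (r_2 − r_1²) / (1 − r_1²)
r_1² = (0.23)² = 0.0529
Numerator = -0.691 − 0.0529 = -0.7439; denominator = 1 − 0.0529 = 0.9471
φ_{22} = -0.7439 / 0.9471 = -0.785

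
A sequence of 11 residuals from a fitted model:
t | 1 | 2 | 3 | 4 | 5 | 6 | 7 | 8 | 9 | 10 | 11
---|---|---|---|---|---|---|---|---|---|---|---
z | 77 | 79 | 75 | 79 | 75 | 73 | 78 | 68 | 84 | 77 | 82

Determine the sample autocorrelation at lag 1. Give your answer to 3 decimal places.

-0.426

Mean z̄ = (77 + 79 + 75 + 79 + 75 + 73 + 78 + 68 + 84 + 77 + 82)/11 = 77.0000
Numerator Σ_{t=1}^{10}(z_t−z̄)(z_{t+1}−z̄) = -80.0000
Denominator Σ(z_t−z̄)² = 188.0000
r_1 = -80.0000 / 188.0000 = -0.426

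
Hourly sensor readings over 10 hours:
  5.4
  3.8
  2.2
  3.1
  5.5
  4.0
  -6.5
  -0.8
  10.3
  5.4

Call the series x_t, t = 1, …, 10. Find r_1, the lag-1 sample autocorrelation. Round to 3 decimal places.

Mean x̄ = (5.4 + 3.8 + 2.2 + 3.1 + 5.5 + 4.0 − 6.5 − 0.8 + 10.3 + 5.4)/10 = 3.2400
Numerator Σ_{t=1}^{9}(x_t−x̄)(x_{t+1}−x̄) = 20.8484
Denominator Σ(x_t−x̄)² = 177.4640
r_1 = 20.8484 / 177.4640 = 0.117

0.117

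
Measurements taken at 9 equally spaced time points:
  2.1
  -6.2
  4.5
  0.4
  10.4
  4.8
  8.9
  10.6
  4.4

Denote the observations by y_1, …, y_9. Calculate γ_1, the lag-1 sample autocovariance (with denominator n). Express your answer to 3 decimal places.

Mean ȳ = (2.1 − 6.2 + 4.5 + 0.4 + 10.4 + 4.8 + 8.9 + 10.6 + 4.4)/9 = 4.4333
Σ_{t=1}^{8}(y_t−ȳ)(y_{t+1}−ȳ) = 30.9322
γ_1 = 30.9322 / 9 = 3.437

3.437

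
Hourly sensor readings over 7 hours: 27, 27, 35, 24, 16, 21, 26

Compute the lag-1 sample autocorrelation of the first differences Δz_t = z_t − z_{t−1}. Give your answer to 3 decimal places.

First differences Δz: 0, 8, -11, -8, 5, 5
Mean of differences = -0.1667
Numerator Σ(Δz_t−Δz̄)(Δz_{t+1}−Δz̄) = -16.0278
Denominator Σ(Δz_t−Δz̄)² = 298.8333
r_1(Δz) = -16.0278 / 298.8333 = -0.054

-0.054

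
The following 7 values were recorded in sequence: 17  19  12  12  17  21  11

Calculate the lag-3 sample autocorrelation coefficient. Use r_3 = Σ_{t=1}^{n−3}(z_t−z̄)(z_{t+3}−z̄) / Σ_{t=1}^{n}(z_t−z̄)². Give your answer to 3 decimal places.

-0.036

Mean z̄ = (17 + 19 + 12 + 12 + 17 + 21 + 11)/7 = 15.5714
Deviations from mean: 1.4286, 3.4286, -3.5714, -3.5714, 1.4286, 5.4286, -4.5714
Numerator Σ_{t=1}^{4}(z_t−z̄)(z_{t+3}−z̄) = -3.2653
Denominator Σ(z_t−z̄)² = 91.7143
r_3 = -3.2653 / 91.7143 = -0.036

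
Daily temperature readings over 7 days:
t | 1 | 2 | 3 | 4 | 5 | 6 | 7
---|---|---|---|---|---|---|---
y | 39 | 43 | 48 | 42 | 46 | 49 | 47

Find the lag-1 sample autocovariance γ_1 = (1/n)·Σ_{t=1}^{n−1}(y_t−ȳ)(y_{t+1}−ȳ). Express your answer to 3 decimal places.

Mean ȳ = (39 + 43 + 48 + 42 + 46 + 49 + 47)/7 = 44.8571
Deviations: -5.8571, -1.8571, 3.1429, -2.8571, 1.1429, 4.1429, 2.1429
Σ_{t=1}^{6}(y_t−ȳ)(y_{t+1}−ȳ) = 6.4082
γ_1 = 6.4082 / 7 = 0.915

0.915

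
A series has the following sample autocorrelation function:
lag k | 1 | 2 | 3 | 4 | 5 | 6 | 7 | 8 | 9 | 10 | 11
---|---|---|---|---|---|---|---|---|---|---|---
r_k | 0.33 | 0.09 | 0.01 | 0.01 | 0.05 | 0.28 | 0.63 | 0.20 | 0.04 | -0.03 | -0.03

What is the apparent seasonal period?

The largest autocorrelation is r_7 = 0.63; the remaining lags stay at or below 0.33. The elevated value at lag 1 (0.33), dropping to 0.09 at lag 2, reflects decaying short-term dependence rather than seasonality.
The dominant spike at lag 7 indicates a seasonal period of 7.

7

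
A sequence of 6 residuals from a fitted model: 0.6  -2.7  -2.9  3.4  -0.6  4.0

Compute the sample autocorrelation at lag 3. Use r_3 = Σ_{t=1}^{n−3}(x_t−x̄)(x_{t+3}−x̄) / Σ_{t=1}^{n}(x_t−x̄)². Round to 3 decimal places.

Mean x̄ = (0.6 − 2.7 − 2.9 + 3.4 − 0.6 + 4.0)/6 = 0.3000
Deviations from mean: 0.3000, -3.0000, -3.2000, 3.1000, -0.9000, 3.7000
Σ(x_t−x̄)(x_{t+3}−x̄) = (0.9300) + (2.7000) + (-11.8400) = -8.2100
Denominator Σ(x_t−x̄)² = 43.4400
r_3 = -8.2100 / 43.4400 = -0.189

-0.189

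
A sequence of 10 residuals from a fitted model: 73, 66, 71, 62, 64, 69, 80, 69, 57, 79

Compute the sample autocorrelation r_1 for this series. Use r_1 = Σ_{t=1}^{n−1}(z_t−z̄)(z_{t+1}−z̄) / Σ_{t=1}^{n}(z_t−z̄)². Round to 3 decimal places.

-0.250

Mean z̄ = (73 + 66 + 71 + 62 + 64 + 69 + 80 + 69 + 57 + 79)/10 = 69.0000
Numerator Σ_{t=1}^{9}(z_t−z̄)(z_{t+1}−z̄) = -117.0000
Denominator Σ(z_t−z̄)² = 468.0000
r_1 = -117.0000 / 468.0000 = -0.250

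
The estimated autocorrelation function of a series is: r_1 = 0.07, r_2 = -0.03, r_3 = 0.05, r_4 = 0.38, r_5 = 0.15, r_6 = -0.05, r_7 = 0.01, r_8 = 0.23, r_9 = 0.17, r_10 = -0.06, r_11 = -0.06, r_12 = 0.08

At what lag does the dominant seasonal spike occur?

4

The largest autocorrelation is r_4 = 0.38, with a weaker echo at lag 8 (0.23); the remaining lags stay at or below 0.17.
The dominant spike at lag 4 indicates a seasonal period of 4.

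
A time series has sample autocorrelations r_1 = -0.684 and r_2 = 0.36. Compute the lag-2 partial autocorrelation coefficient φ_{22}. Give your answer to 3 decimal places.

φ_{22} = (r_2 − r_1²) / (1 − r_1²)
r_1² = (-0.684)² = 0.467856
Numerator = 0.36 − 0.4679 = -0.1079; denominator = 1 − 0.4679 = 0.5321
φ_{22} = -0.1079 / 0.5321 = -0.203

-0.203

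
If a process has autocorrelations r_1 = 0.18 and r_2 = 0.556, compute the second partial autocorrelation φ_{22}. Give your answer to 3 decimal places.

φ_{22} = (r_2 − r_1²) / (1 − r_1²)
r_1² = (0.18)² = 0.0324
Numerator = 0.556 − 0.0324 = 0.5236; denominator = 1 − 0.0324 = 0.9676
φ_{22} = 0.5236 / 0.9676 = 0.541

0.541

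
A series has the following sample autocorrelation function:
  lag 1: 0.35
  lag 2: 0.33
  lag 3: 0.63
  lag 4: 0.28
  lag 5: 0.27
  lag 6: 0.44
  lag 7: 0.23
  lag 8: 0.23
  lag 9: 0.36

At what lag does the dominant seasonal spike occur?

3

The largest autocorrelation is r_3 = 0.63, with weaker echoes at lags 6 (0.44) and 9 (0.36); the remaining lags stay at or below 0.35. The elevated value at lag 1 (0.35), dropping to 0.33 at lag 2, reflects decaying short-term dependence rather than seasonality.
The dominant spike at lag 3 indicates a seasonal period of 3.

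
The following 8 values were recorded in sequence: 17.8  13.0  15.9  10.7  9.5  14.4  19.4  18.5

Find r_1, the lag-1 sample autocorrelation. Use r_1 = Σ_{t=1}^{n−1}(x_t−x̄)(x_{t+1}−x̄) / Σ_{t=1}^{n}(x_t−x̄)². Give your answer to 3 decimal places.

Mean x̄ = (17.8 + 13.0 + 15.9 + 10.7 + 9.5 + 14.4 + 19.4 + 18.5)/8 = 14.9000
Deviations from mean: 2.9000, -1.9000, 1.0000, -4.2000, -5.4000, -0.5000, 4.5000, 3.6000
Σ(x_t−x̄)(x_{t+1}−x̄) = (-5.5100) + (-1.9000) + (-4.2000) + (22.6800) + (2.7000) + (-2.2500) + (16.2000) = 27.7200
Denominator Σ(x_t−x̄)² = 93.2800
r_1 = 27.7200 / 93.2800 = 0.297

0.297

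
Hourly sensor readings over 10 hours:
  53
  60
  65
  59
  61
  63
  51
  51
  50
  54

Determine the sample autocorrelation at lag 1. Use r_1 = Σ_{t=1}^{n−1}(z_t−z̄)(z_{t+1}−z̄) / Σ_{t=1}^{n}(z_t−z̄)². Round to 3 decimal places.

0.453

Mean z̄ = (53 + 60 + 65 + 59 + 61 + 63 + 51 + 51 + 50 + 54)/10 = 56.7000
Numerator Σ_{t=1}^{9}(z_t−z̄)(z_{t+1}−z̄) = 124.1100
Denominator Σ(z_t−z̄)² = 274.1000
r_1 = 124.1100 / 274.1000 = 0.453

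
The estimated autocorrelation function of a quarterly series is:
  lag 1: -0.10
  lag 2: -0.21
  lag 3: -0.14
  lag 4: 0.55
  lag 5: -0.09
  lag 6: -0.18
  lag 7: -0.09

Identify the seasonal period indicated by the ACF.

The largest autocorrelation is r_4 = 0.55; the remaining lags stay at or below -0.09.
The dominant spike at lag 4 indicates a seasonal period of 4.

4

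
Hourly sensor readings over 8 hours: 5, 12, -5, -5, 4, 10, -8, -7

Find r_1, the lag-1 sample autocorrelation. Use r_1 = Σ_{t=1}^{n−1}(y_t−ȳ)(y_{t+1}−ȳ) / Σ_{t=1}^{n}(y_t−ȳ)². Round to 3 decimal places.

Mean ȳ = (5 + 12 − 5 − 5 + 4 + 10 − 8 − 7)/8 = 0.7500
Deviations from mean: 4.2500, 11.2500, -5.7500, -5.7500, 3.2500, 9.2500, -8.7500, -7.7500
Σ(y_t−ȳ)(y_{t+1}−ȳ) = (47.8125) + (-64.6875) + (33.0625) + (-18.6875) + (30.0625) + (-80.9375) + (67.8125) = 14.4375
Denominator Σ(y_t−ȳ)² = 443.5000
r_1 = 14.4375 / 443.5000 = 0.033

0.033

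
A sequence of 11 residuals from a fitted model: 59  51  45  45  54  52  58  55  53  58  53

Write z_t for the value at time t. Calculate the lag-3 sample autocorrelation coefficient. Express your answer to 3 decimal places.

Mean z̄ = (59 + 51 + 45 + 45 + 54 + 52 + 58 + 55 + 53 + 58 + 53)/11 = 53.0000
Numerator Σ_{t=1}^{8}(z_t−z̄)(z_{t+3}−z̄) = -55.0000
Denominator Σ(z_t−z̄)² = 224.0000
r_3 = -55.0000 / 224.0000 = -0.246

-0.246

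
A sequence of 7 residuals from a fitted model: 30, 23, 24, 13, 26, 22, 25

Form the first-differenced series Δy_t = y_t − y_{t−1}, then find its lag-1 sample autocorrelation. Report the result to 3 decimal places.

First differences Δy: -7, 1, -11, 13, -4, 3
Mean of differences = -0.8333
Numerator Σ(Δy_t−Δȳ)(Δy_{t+1}−Δȳ) = -226.5278
Denominator Σ(Δy_t−Δȳ)² = 360.8333
r_1(Δy) = -226.5278 / 360.8333 = -0.628

-0.628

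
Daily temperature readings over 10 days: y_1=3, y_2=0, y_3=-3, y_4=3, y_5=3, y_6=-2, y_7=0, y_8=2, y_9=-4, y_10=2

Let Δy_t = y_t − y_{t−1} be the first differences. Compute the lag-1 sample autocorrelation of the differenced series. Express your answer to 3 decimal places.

-0.399

First differences Δy: -3, -3, 6, 0, -5, 2, 2, -6, 6
Mean of differences = -0.1111
Numerator Σ(Δy_t−Δȳ)(Δy_{t+1}−Δȳ) = -63.4568
Denominator Σ(Δy_t−Δȳ)² = 158.8889
r_1(Δy) = -63.4568 / 158.8889 = -0.399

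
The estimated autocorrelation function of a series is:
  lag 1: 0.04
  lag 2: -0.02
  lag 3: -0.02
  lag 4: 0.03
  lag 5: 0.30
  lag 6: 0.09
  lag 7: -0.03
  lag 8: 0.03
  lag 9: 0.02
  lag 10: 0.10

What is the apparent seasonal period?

The largest autocorrelation is r_5 = 0.30; the remaining lags stay at or below 0.10.
The dominant spike at lag 5 indicates a seasonal period of 5.

5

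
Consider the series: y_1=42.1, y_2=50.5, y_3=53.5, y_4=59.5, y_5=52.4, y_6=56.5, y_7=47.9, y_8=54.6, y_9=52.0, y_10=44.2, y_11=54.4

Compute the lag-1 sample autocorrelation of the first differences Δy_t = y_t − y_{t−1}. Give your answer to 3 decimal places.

First differences Δy: 8.4, 3.0, 6.0, -7.1, 4.1, -8.6, 6.7, -2.6, -7.8, 10.2
Mean of differences = 1.2300
Numerator Σ(Δy_t−Δȳ)(Δy_{t+1}−Δȳ) = -191.8539
Denominator Σ(Δy_t−Δȳ)² = 458.1410
r_1(Δy) = -191.8539 / 458.1410 = -0.419

-0.419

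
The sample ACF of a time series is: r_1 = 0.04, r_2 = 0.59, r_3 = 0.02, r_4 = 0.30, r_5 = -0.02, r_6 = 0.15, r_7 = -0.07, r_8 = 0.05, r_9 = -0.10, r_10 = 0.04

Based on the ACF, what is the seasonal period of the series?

The largest autocorrelation is r_2 = 0.59, with weaker echoes at lags 4 (0.30) and 6 (0.15); the remaining lags stay at or below 0.05.
The dominant spike at lag 2 indicates a seasonal period of 2.

2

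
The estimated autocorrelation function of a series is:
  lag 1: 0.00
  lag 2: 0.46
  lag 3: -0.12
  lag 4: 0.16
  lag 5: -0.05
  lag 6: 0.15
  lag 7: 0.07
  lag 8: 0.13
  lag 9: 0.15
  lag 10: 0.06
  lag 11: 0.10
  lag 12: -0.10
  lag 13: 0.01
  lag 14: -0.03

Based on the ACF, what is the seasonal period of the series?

The largest autocorrelation is r_2 = 0.46, with a weaker echo at lag 4 (0.16); the remaining lags stay at or below 0.15.
The dominant spike at lag 2 indicates a seasonal period of 2.

2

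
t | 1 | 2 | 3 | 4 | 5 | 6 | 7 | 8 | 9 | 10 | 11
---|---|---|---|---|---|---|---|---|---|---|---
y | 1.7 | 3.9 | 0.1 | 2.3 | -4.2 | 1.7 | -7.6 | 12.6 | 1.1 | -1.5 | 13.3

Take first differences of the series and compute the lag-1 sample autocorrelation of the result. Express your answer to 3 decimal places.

-0.583

First differences Δy: 2.2, -3.8, 2.2, -6.5, 5.9, -9.3, 20.2, -11.5, -2.6, 14.8
Mean of differences = 1.1600
Numerator Σ(Δy_t−Δȳ)(Δy_{t+1}−Δȳ) = -548.0616
Denominator Σ(Δy_t−Δȳ)² = 940.3040
r_1(Δy) = -548.0616 / 940.3040 = -0.583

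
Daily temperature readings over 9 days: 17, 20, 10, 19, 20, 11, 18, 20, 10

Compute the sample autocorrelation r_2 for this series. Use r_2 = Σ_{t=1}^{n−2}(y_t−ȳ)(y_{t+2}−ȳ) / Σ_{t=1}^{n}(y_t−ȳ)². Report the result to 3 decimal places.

Mean ȳ = (17 + 20 + 10 + 19 + 20 + 11 + 18 + 20 + 10)/9 = 16.1111
Σ(y_t−ȳ)(y_{t+2}−ȳ) = (-5.4321) + (11.2346) + (-23.7654) + (-14.7654) + (7.3457) + (-19.8765) + (-11.5432) = -56.8025
Denominator Σ(y_t−ȳ)² = 158.8889
r_2 = -56.8025 / 158.8889 = -0.357

-0.357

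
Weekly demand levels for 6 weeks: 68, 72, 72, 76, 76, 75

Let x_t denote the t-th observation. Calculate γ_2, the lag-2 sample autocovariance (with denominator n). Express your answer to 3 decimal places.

Mean x̄ = (68 + 72 + 72 + 76 + 76 + 75)/6 = 73.1667
Deviations: -5.1667, -1.1667, -1.1667, 2.8333, 2.8333, 1.8333
Σ_{t=1}^{4}(x_t−x̄)(x_{t+2}−x̄) = 4.6111
γ_2 = 4.6111 / 6 = 0.769

0.769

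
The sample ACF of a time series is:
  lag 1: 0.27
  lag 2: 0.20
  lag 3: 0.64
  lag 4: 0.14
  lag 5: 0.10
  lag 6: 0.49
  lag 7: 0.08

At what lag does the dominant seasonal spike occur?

The largest autocorrelation is r_3 = 0.64, with a weaker echo at lag 6 (0.49); the remaining lags stay at or below 0.27. The elevated value at lag 1 (0.27), dropping to 0.20 at lag 2, reflects decaying short-term dependence rather than seasonality.
The dominant spike at lag 3 indicates a seasonal period of 3.

3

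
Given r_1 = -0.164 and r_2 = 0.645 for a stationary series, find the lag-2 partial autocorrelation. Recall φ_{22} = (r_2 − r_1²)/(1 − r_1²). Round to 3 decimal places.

0.635

φ_{22} = (r_2 − r_1²) / (1 − r_1²)
r_1² = (-0.164)² = 0.026896
Numerator = 0.645 − 0.0269 = 0.6181; denominator = 1 − 0.0269 = 0.9731
φ_{22} = 0.6181 / 0.9731 = 0.635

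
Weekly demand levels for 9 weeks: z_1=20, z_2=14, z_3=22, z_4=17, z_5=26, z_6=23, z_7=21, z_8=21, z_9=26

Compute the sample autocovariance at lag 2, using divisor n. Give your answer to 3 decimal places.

Mean z̄ = (20 + 14 + 22 + 17 + 26 + 23 + 21 + 21 + 26)/9 = 21.1111
Σ_{t=1}^{7}(z_t−z̄)(z_{t+2}−z̄) = 23.5309
γ_2 = 23.5309 / 9 = 2.615

2.615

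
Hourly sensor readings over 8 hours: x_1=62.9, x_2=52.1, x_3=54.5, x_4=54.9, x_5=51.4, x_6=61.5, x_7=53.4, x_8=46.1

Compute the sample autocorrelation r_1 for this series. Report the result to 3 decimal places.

Mean x̄ = (62.9 + 52.1 + 54.5 + 54.9 + 51.4 + 61.5 + 53.4 + 46.1)/8 = 54.6000
Deviations from mean: 8.3000, -2.5000, -0.1000, 0.3000, -3.2000, 6.9000, -1.2000, -8.5000
Numerator Σ_{t=1}^{7}(x_t−x̄)(x_{t+1}−x̄) = -41.6500
Denominator Σ(x_t−x̄)² = 206.7800
r_1 = -41.6500 / 206.7800 = -0.201

-0.201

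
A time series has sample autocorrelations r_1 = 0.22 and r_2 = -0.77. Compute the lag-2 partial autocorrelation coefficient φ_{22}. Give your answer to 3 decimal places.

-0.860

φ_{22} = (r_2 − r_1²) / (1 − r_1²)
r_1² = (0.22)² = 0.0484
Numerator = -0.77 − 0.0484 = -0.8184; denominator = 1 − 0.0484 = 0.9516
φ_{22} = -0.8184 / 0.9516 = -0.860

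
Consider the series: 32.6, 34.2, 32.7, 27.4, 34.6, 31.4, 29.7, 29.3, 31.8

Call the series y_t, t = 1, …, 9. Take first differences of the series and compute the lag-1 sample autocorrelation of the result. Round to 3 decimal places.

First differences Δy: 1.6, -1.5, -5.3, 7.2, -3.2, -1.7, -0.4, 2.5
Mean of differences = -0.1000
Numerator Σ(Δy_t−Δȳ)(Δy_{t+1}−Δȳ) = -51.0300
Denominator Σ(Δy_t−Δȳ)² = 104.2000
r_1(Δy) = -51.0300 / 104.2000 = -0.490

-0.490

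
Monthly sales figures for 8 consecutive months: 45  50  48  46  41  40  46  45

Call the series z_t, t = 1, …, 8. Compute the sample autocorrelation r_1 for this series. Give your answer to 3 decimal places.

Mean z̄ = (45 + 50 + 48 + 46 + 41 + 40 + 46 + 45)/8 = 45.1250
Deviations from mean: -0.1250, 4.8750, 2.8750, 0.8750, -4.1250, -5.1250, 0.8750, -0.1250
Σ(z_t−z̄)(z_{t+1}−z̄) = (-0.6094) + (14.0156) + (2.5156) + (-3.6094) + (21.1406) + (-4.4844) + (-0.1094) = 28.8594
Denominator Σ(z_t−z̄)² = 76.8750
r_1 = 28.8594 / 76.8750 = 0.375

0.375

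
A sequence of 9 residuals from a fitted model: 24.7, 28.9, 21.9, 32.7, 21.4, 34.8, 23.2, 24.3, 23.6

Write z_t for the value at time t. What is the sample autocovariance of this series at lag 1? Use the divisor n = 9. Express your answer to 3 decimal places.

-14.569

Mean z̄ = (24.7 + 28.9 + 21.9 + 32.7 + 21.4 + 34.8 + 23.2 + 24.3 + 23.6)/9 = 26.1667
Σ_{t=1}^{8}(z_t−z̄)(z_{t+1}−z̄) = -131.1244
γ_1 = -131.1244 / 9 = -14.569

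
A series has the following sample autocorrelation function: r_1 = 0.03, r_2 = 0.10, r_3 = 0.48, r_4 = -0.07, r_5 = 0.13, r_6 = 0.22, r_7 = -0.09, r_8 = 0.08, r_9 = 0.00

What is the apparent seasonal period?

The largest autocorrelation is r_3 = 0.48, with a weaker echo at lag 6 (0.22); the remaining lags stay at or below 0.13.
The dominant spike at lag 3 indicates a seasonal period of 3.

3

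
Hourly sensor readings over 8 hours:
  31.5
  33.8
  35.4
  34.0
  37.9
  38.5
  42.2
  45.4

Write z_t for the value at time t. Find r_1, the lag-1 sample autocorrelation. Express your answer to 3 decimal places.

0.511

Mean z̄ = (31.5 + 33.8 + 35.4 + 34.0 + 37.9 + 38.5 + 42.2 + 45.4)/8 = 37.3375
Deviations from mean: -5.8375, -3.5375, -1.9375, -3.3375, 0.5625, 1.1625, 4.8625, 8.0625
Σ(z_t−z̄)(z_{t+1}−z̄) = (20.6502) + (6.8539) + (6.4664) + (-1.8773) + (0.6539) + (5.6527) + (39.2039) = 77.6036
Denominator Σ(z_t−z̄)² = 151.7988
r_1 = 77.6036 / 151.7988 = 0.511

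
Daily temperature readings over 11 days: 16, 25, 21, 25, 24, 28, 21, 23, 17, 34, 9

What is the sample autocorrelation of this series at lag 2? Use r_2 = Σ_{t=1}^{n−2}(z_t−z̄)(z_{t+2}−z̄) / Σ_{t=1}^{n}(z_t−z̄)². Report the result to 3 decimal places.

Mean z̄ = (16 + 25 + 21 + 25 + 24 + 28 + 21 + 23 + 17 + 34 + 9)/11 = 22.0909
Numerator Σ_{t=1}^{9}(z_t−z̄)(z_{t+2}−z̄) = 116.5289
Denominator Σ(z_t−z̄)² = 434.9091
r_2 = 116.5289 / 434.9091 = 0.268

0.268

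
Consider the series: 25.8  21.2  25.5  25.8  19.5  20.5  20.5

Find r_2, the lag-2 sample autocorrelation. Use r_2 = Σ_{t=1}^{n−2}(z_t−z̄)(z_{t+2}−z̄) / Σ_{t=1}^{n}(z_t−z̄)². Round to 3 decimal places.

Mean z̄ = (25.8 + 21.2 + 25.5 + 25.8 + 19.5 + 20.5 + 20.5)/7 = 22.6857
Numerator Σ_{t=1}^{5}(z_t−z̄)(z_{t+2}−z̄) = -4.6718
Denominator Σ(z_t−z̄)² = 49.2286
r_2 = -4.6718 / 49.2286 = -0.095

-0.095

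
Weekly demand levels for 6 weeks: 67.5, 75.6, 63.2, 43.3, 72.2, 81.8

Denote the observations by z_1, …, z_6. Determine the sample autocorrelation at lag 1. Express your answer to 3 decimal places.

0.021

Mean z̄ = (67.5 + 75.6 + 63.2 + 43.3 + 72.2 + 81.8)/6 = 67.2667
Deviations from mean: 0.2333, 8.3333, -4.0667, -23.9667, 4.9333, 14.5333
Σ(z_t−z̄)(z_{t+1}−z̄) = (1.9444) + (-33.8889) + (97.4644) + (-118.2356) + (71.6978) = 18.9822
Denominator Σ(z_t−z̄)² = 895.9933
r_1 = 18.9822 / 895.9933 = 0.021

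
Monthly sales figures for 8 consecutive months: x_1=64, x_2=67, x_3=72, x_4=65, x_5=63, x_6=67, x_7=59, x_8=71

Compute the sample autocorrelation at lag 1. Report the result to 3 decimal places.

-0.349

Mean x̄ = (64 + 67 + 72 + 65 + 63 + 67 + 59 + 71)/8 = 66.0000
Deviations from mean: -2.0000, 1.0000, 6.0000, -1.0000, -3.0000, 1.0000, -7.0000, 5.0000
Σ(x_t−x̄)(x_{t+1}−x̄) = (-2.0000) + (6.0000) + (-6.0000) + (3.0000) + (-3.0000) + (-7.0000) + (-35.0000) = -44.0000
Denominator Σ(x_t−x̄)² = 126.0000
r_1 = -44.0000 / 126.0000 = -0.349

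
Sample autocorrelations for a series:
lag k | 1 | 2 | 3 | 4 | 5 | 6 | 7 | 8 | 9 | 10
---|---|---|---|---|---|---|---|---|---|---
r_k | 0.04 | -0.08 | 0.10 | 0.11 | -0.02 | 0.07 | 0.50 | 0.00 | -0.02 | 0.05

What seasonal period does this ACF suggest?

The largest autocorrelation is r_7 = 0.50; the remaining lags stay at or below 0.11.
The dominant spike at lag 7 indicates a seasonal period of 7.

7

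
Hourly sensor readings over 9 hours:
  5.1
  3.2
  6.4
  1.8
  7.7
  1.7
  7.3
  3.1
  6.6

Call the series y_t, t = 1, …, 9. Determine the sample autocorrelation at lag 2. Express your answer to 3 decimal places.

0.813

Mean ȳ = (5.1 + 3.2 + 6.4 + 1.8 + 7.7 + 1.7 + 7.3 + 3.1 + 6.6)/9 = 4.7667
Numerator Σ_{t=1}^{7}(y_t−ȳ)(y_{t+2}−ȳ) = 36.2678
Denominator Σ(y_t−ȳ)² = 44.6000
r_2 = 36.2678 / 44.6000 = 0.813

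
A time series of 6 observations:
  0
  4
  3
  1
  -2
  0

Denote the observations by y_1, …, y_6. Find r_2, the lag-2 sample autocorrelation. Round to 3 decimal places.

-0.333

Mean ȳ = (0 + 4 + 3 + 1 − 2 + 0)/6 = 1.0000
Deviations from mean: -1.0000, 3.0000, 2.0000, 0.0000, -3.0000, -1.0000
Σ(y_t−ȳ)(y_{t+2}−ȳ) = (-2.0000) + (0.0000) + (-6.0000) + (0.0000) = -8.0000
Denominator Σ(y_t−ȳ)² = 24.0000
r_2 = -8.0000 / 24.0000 = -0.333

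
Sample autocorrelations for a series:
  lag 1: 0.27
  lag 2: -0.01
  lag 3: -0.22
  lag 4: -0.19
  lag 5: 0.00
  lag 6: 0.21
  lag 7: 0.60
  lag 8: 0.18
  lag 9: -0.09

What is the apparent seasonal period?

7

The largest autocorrelation is r_7 = 0.60; the remaining lags stay at or below 0.27.
The dominant spike at lag 7 indicates a seasonal period of 7.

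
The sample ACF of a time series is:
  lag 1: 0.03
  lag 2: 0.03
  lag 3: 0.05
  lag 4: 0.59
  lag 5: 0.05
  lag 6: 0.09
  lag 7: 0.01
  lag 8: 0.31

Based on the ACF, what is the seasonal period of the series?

4

The largest autocorrelation is r_4 = 0.59, with a weaker echo at lag 8 (0.31); the remaining lags stay at or below 0.09.
The dominant spike at lag 4 indicates a seasonal period of 4.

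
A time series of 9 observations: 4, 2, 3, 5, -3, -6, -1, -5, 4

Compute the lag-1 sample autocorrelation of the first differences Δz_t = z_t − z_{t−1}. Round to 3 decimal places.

First differences Δz: -2, 1, 2, -8, -3, 5, -4, 9
Mean of differences = 0.0000
Numerator Σ(Δz_t−Δz̄)(Δz_{t+1}−Δz̄) = -63.0000
Denominator Σ(Δz_t−Δz̄)² = 204.0000
r_1(Δz) = -63.0000 / 204.0000 = -0.309

-0.309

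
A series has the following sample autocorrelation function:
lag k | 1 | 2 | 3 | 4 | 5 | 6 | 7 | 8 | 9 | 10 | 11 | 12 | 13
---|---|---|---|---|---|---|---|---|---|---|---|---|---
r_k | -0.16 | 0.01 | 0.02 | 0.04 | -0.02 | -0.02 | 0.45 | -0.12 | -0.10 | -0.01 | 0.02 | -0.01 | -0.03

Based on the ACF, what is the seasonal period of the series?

7

The largest autocorrelation is r_7 = 0.45; the remaining lags stay at or below 0.04.
The dominant spike at lag 7 indicates a seasonal period of 7.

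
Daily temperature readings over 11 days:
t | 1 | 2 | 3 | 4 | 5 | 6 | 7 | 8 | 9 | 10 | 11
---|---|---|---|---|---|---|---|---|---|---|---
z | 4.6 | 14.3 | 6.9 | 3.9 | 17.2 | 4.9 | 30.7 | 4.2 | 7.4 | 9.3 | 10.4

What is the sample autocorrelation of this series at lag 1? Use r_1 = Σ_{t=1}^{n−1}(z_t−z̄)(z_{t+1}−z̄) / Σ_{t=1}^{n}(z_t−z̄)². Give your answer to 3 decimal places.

-0.485

Mean z̄ = (4.6 + 14.3 + 6.9 + 3.9 + 17.2 + 4.9 + 30.7 + 4.2 + 7.4 + 9.3 + 10.4)/11 = 10.3455
Numerator Σ_{t=1}^{10}(z_t−z̄)(z_{t+1}−z̄) = -310.4493
Denominator Σ(z_t−z̄)² = 640.5473
r_1 = -310.4493 / 640.5473 = -0.485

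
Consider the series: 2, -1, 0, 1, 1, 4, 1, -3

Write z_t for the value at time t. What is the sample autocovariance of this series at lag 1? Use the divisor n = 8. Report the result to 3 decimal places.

-0.018

Mean z̄ = (2 − 1 + 0 + 1 + 1 + 4 + 1 − 3)/8 = 0.6250
Deviations: 1.3750, -1.6250, -0.6250, 0.3750, 0.3750, 3.3750, 0.3750, -3.6250
Σ_{t=1}^{7}(z_t−z̄)(z_{t+1}−z̄) = -0.1406
γ_1 = -0.1406 / 8 = -0.018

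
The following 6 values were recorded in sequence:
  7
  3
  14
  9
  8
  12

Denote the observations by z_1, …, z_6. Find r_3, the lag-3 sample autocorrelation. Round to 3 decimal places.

Mean z̄ = (7 + 3 + 14 + 9 + 8 + 12)/6 = 8.8333
Deviations from mean: -1.8333, -5.8333, 5.1667, 0.1667, -0.8333, 3.1667
Σ(z_t−z̄)(z_{t+3}−z̄) = (-0.3056) + (4.8611) + (16.3611) = 20.9167
Denominator Σ(z_t−z̄)² = 74.8333
r_3 = 20.9167 / 74.8333 = 0.280

0.280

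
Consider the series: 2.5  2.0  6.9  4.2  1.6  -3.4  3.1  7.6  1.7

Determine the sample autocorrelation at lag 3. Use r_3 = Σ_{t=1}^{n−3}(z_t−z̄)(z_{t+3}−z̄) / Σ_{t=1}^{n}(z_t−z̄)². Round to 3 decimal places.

Mean z̄ = (2.5 + 2.0 + 6.9 + 4.2 + 1.6 − 3.4 + 3.1 + 7.6 + 1.7)/9 = 2.9111
Σ(z_t−z̄)(z_{t+3}−z̄) = (-0.5299) + (1.1946) + (-25.1743) + (0.2435) + (-6.1477) + (7.6435) = -22.7704
Denominator Σ(z_t−z̄)² = 83.6089
r_3 = -22.7704 / 83.6089 = -0.272

-0.272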